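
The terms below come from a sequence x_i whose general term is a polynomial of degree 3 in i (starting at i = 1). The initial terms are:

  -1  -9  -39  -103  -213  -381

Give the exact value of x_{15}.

-6483

1st diffs: -8, -30, -64, -110, -168.
2nd diffs: -22, -34, -46, -58.
3rd diffs: -12, -12, -12 (constant).
Newton forward-difference form: x_i = -1 + (-8)·C(i-1,1) + (-22)·C(i-1,2) + (-12)·C(i-1,3).
At i = 15: i-1 = 14, so x_{15} = -1 - 112 - 2002 - 4368 = -6483.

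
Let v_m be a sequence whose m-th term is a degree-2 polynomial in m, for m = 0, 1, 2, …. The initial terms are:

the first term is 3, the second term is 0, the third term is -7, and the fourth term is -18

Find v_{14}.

-403

1st diffs: -3, -7, -11.
2nd diffs: -4, -4 (constant).
Newton forward-difference form: v_m = 3 + (-3)·C(m,1) + (-4)·C(m,2).
At m = 14: m = 14, so v_{14} = 3 - 42 - 364 = -403.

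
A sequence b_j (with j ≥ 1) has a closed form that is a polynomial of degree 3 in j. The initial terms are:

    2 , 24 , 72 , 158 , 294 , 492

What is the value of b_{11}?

2832

1st diffs: 22, 48, 86, 136, 198.
2nd diffs: 26, 38, 50, 62.
3rd diffs: 12, 12, 12 (constant).
Newton forward-difference form: b_j = 2 + 22·C(j-1,1) + 26·C(j-1,2) + 12·C(j-1,3).
At j = 11: j-1 = 10, so b_{11} = 2 + 220 + 1170 + 1440 = 2832.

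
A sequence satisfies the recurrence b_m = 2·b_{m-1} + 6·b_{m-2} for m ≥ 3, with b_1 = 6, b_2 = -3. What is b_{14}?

26112192

b_3 = 30;  b_4 = 42;  b_5 = 264;  …;  b_{11} = 539616;  b_{12} = 1963680;  b_{13} = 7165056;  b_{14} = 26112192.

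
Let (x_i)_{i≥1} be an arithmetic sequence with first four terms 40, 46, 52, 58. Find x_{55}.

364

Common difference d = 6.
x_i = 40 + (i - 1)·6.
x_{55} = 40 + 54·6 = 364.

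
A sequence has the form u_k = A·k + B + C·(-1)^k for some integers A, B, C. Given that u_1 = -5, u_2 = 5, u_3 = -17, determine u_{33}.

Plug in k = 1, 2, 3: A + B - C = -5; 2A + B + C = 5; 3A + B - C = -17.
Subtracting the first from the second: A + 2C = 10.
Subtracting the second from the third: A - 2C = -22.
Solving: C = 8, A = -6, then B = 9.
Hence u_{33} = -6·33 + 9 + 8·(-1) = -197.

-197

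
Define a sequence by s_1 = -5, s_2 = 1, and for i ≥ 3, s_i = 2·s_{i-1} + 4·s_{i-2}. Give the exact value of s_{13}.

-1527808

Step forward from the initial values:
s_3 = -18; s_4 = -32; s_5 = -136; …; s_{10} = -45056; s_{11} = -145920; s_{12} = -472064; s_{13} = -1527808.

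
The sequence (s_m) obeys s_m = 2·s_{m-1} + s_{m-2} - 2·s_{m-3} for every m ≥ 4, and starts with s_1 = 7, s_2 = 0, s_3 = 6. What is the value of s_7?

Iterate the recurrence:
s_4 = -2  s_5 = 2  s_6 = -10  s_7 = -14.

-14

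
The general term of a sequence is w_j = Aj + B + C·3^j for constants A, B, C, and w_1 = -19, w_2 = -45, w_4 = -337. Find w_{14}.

-19131909

Plug in j = 1, 2, 4: A + B + 3C = -19; 2A + B + 9C = -45; 4A + B + 81C = -337.
Subtracting the first from the second: A + 6C = -26.
Subtracting the second from the third: 2A + 72C = -292.
Solving: C = -4, A = -2, then B = -5.
Therefore w_{14} = -28 + (-5) + (-4)·4782969 = -19131909.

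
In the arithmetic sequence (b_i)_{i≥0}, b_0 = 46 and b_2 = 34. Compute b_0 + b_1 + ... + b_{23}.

-552

Common difference d = (34 - 46) / (2 - 0) = -6.
b_i = 46 + (i - 0)·(-6).
b_{23} = -92; S = 24·(46 + (-92))/2 = -552.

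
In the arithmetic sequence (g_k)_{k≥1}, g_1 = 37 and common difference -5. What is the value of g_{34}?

-128

g_k = 37 + (k - 1)·(-5).
g_{34} = 37 + 33·(-5) = -128.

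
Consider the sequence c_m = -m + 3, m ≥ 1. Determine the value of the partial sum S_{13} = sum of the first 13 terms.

-52

Over m = 1..13: Σm = 91.
Total = (-1)·91 + (3)·13 = -52.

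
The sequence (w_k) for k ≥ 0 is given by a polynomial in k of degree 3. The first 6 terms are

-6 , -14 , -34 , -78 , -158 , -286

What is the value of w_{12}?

-3534

1st diffs: -8, -20, -44, -80, -128.
2nd diffs: -12, -24, -36, -48.
3rd diffs: -12, -12, -12 (constant).
Newton forward-difference form: w_k = -6 + (-8)·C(k,1) + (-12)·C(k,2) + (-12)·C(k,3).
At k = 12: k = 12, so w_{12} = -6 - 96 - 792 - 2640 = -3534.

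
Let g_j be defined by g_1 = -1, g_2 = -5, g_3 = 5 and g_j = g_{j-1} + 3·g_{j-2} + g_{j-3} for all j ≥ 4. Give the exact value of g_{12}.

Step forward from the initial values:
g_4 = -11;  g_5 = -1;  g_6 = -29;  g_7 = -43;  g_8 = -131;  g_9 = -289;  g_{10} = -725;  g_{11} = -1723;  g_{12} = -4187.

-4187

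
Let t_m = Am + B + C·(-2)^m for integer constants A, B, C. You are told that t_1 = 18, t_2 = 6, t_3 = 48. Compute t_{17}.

At m = 1, 2, 3: A + B - 2C = 18; 2A + B + 4C = 6; 3A + B - 8C = 48.
Subtracting the first from the second: A + 6C = -12.
Subtracting the second from the third: A - 12C = 42.
Solving: C = -3, A = 6, then B = 6.
So t_m = 6·m + 6 + (-3)·(-2)^m; at m=17 this is 393324.

393324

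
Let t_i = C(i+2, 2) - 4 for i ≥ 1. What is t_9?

C(11, 2) = 55, so t_9 = 51.

51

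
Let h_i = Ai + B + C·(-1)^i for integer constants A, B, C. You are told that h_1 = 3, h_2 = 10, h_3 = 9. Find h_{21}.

63

The three given values yield: A + B - C = 3; 2A + B + C = 10; 3A + B - C = 9.
Subtracting the first from the second: A + 2C = 7.
Subtracting the second from the third: A - 2C = -1.
Solving: C = 2, A = 3, then B = 2.
Hence h_{21} = 3·21 + 2 + 2·(-1) = 63.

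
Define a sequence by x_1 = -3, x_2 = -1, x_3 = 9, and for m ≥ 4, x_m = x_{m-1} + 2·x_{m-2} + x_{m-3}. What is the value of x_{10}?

Applying the relation repeatedly:
x_4 = 4  x_5 = 21  x_6 = 38  x_7 = 84  x_8 = 181  x_9 = 387  x_{10} = 833.

833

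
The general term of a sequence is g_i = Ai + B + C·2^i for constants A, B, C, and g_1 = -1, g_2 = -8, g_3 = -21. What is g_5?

At i = 1, 2, 3: A + B + 2C = -1; 2A + B + 4C = -8; 3A + B + 8C = -21.
Subtracting the first from the second: A + 2C = -7.
Subtracting the second from the third: A + 4C = -13.
Solving: C = -3, A = -1, then B = 6.
Therefore g_5 = -5 + 6 + (-3)·32 = -95.

-95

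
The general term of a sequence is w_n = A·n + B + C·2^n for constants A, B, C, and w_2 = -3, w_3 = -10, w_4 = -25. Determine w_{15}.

-65518

Plug in n = 2, 3, 4: 2A + B + 4C = -3; 3A + B + 8C = -10; 4A + B + 16C = -25.
Subtracting the first from the second: A + 4C = -7.
Subtracting the second from the third: A + 8C = -15.
Solving: C = -2, A = 1, then B = 3.
So w_n = 1·n + 3 + (-2)·2^n; at n=15 this is -65518.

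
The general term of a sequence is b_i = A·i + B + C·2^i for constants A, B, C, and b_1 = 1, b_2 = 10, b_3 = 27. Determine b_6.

Write the equations: A + B + 2C = 1; 2A + B + 4C = 10; 3A + B + 8C = 27.
Subtracting the first from the second: A + 2C = 9.
Subtracting the second from the third: A + 4C = 17.
Solving: C = 4, A = 1, then B = -8.
Hence b_6 = 1·6 + (-8) + 4·64 = 254.

254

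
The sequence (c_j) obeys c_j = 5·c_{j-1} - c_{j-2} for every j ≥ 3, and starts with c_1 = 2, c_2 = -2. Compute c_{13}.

c_3 = -12  c_4 = -58  c_5 = -278  …  c_{10} = -701962  c_{11} = -3363302  c_{12} = -16114548  c_{13} = -77209438.

-77209438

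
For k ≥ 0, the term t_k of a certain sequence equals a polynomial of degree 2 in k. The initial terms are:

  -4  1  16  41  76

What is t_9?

401

1st diffs: 5, 15, 25, 35.
2nd diffs: 10, 10, 10 (constant).
So t_k = 5k^2 - 4.
Evaluating at k = 9 gives t_9 = 401.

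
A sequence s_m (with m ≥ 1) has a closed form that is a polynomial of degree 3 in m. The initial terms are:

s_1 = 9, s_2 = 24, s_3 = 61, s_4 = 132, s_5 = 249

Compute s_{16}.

1st diffs: 15, 37, 71, 117.
2nd diffs: 22, 34, 46.
3rd diffs: 12, 12 (constant).
So s_m = 2m^3 - m^2 + 4m + 4.
Evaluating at m = 16 gives s_{16} = 8004.

8004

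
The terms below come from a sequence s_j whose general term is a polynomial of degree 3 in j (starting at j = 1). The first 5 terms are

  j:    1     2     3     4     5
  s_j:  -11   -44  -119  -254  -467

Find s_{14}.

-8864

1st diffs: -33, -75, -135, -213.
2nd diffs: -42, -60, -78.
3rd diffs: -18, -18 (constant).
So s_j = -3j^3 - 3j^2 - 3j - 2.
Evaluating at j = 14 gives s_{14} = -8864.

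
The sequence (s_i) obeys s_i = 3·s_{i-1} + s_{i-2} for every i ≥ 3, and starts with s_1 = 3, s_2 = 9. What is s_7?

3567

Compute successive terms:
s_3 = 30; s_4 = 99; s_5 = 327; s_6 = 1080; s_7 = 3567.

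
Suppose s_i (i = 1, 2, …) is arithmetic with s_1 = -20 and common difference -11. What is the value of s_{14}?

s_i = -20 + (i - 1)·(-11).
s_{14} = -20 + 13·(-11) = -163.

-163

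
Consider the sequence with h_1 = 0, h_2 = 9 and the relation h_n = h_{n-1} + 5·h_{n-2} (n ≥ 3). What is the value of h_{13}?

437184

Compute successive terms:
h_3 = 9; h_4 = 54; h_5 = 99; …; h_{10} = 20574; h_{11} = 55719; h_{12} = 158589; h_{13} = 437184.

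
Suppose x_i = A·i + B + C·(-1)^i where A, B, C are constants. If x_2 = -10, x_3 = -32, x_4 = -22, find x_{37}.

-236

The three given values yield: 2A + B + C = -10; 3A + B - C = -32; 4A + B + C = -22.
Subtracting the first from the second: A - 2C = -22.
Subtracting the second from the third: A + 2C = 10.
Solving: C = 8, A = -6, then B = -6.
So x_i = -6·i + (-6) + 8·(-1)^i; at i=37 this is -236.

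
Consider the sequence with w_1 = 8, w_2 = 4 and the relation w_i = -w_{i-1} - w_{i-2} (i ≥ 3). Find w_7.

Applying the relation repeatedly:
w_3 = -12;  w_4 = 8;  w_5 = 4;  w_6 = -12;  w_7 = 8.

8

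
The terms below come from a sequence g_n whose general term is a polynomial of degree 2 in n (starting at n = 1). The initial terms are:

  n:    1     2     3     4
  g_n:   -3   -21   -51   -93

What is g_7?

-291

1st diffs: -18, -30, -42.
2nd diffs: -12, -12 (constant).
Newton forward-difference form: g_n = -3 + (-18)·C(n-1,1) + (-12)·C(n-1,2).
At n = 7: n-1 = 6, so g_7 = -3 - 108 - 180 = -291.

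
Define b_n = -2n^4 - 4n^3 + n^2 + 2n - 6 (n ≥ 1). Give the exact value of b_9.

b_9 = -2·9^4 - 4·9^3 + 1·9^2 + 2·9 - 6 = -15945.

-15945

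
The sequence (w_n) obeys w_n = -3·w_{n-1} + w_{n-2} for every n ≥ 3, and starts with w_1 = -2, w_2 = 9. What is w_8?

11421

Applying the relation repeatedly:
w_3 = -29, w_4 = 96, w_5 = -317, w_6 = 1047, w_7 = -3458, w_8 = 11421.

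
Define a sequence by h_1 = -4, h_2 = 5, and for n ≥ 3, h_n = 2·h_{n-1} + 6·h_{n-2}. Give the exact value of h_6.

Compute successive terms:
h_3 = -14, h_4 = 2, h_5 = -80, h_6 = -148.

-148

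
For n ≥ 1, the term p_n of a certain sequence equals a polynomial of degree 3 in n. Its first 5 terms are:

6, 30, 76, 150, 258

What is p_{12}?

1st diffs: 24, 46, 74, 108.
2nd diffs: 22, 28, 34.
3rd diffs: 6, 6 (constant).
Newton forward-difference form: p_n = 6 + 24·C(n-1,1) + 22·C(n-1,2) + 6·C(n-1,3).
At n = 12: n-1 = 11, so p_{12} = 6 + 264 + 1210 + 990 = 2470.

2470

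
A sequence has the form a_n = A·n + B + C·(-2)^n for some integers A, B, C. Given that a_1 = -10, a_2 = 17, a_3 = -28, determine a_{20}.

At n = 1, 2, 3: A + B - 2C = -10; 2A + B + 4C = 17; 3A + B - 8C = -28.
Subtracting the first from the second: A + 6C = 27.
Subtracting the second from the third: A - 12C = -45.
Solving: C = 4, A = 3, then B = -5.
Hence a_{20} = 3·20 + (-5) + 4·1048576 = 4194359.

4194359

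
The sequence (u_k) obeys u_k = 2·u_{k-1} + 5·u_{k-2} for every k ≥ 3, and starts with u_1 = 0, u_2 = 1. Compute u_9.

Applying the relation repeatedly:
u_3 = 2  u_4 = 9  u_5 = 28  u_6 = 101  u_7 = 342  u_8 = 1189  u_9 = 4088.

4088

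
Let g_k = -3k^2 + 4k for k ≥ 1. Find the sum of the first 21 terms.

Over k = 1..21: Σk = 231, Σk² = 3311.
Total = (-3)·3311 + (4)·231 = -9009.

-9009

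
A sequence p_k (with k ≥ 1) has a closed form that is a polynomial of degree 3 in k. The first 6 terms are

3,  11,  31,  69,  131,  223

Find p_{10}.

1011

1st diffs: 8, 20, 38, 62, 92.
2nd diffs: 12, 18, 24, 30.
3rd diffs: 6, 6, 6 (constant).
So p_k = k^3 + k + 1.
Evaluating at k = 10 gives p_{10} = 1011.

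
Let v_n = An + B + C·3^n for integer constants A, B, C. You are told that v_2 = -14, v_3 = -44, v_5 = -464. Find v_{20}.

-6973568690

Plug in n = 2, 3, 5: 2A + B + 9C = -14; 3A + B + 27C = -44; 5A + B + 243C = -464.
Subtracting the first from the second: A + 18C = -30.
Subtracting the second from the third: 2A + 216C = -420.
Solving: C = -2, A = 6, then B = -8.
Hence v_{20} = 6·20 + (-8) + (-2)·3486784401 = -6973568690.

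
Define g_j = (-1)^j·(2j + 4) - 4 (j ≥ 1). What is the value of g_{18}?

(-1)^18 = 1; 2j + 4 at j=18 is 40; so g_{18} = 36.

36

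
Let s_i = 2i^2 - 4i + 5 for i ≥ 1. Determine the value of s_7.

75

s_7 = 2·7^2 - 4·7 + 5 = 75.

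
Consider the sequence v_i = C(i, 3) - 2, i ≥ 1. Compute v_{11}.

163

C(11, 3) = 165, so v_{11} = 163.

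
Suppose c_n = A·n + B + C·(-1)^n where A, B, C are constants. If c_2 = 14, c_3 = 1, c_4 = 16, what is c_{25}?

Plug in n = 2, 3, 4: 2A + B + C = 14; 3A + B - C = 1; 4A + B + C = 16.
Subtracting the first from the second: A - 2C = -13.
Subtracting the second from the third: A + 2C = 15.
Solving: C = 7, A = 1, then B = 5.
Hence c_{25} = 1·25 + 5 + 7·(-1) = 23.

23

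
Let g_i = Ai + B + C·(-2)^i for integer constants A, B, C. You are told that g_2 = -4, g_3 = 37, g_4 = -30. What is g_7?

417

The three given values yield: 2A + B + 4C = -4; 3A + B - 8C = 37; 4A + B + 16C = -30.
Subtracting the first from the second: A - 12C = 41.
Subtracting the second from the third: A + 24C = -67.
Solving: C = -3, A = 5, then B = -2.
Therefore g_7 = 35 + (-2) + (-3)·(-128) = 417.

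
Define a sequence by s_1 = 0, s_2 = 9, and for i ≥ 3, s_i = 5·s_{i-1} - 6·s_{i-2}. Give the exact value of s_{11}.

Iterate the recurrence:
s_3 = 45, s_4 = 171, s_5 = 585, s_6 = 1899, s_7 = 5985, s_8 = 18531, s_9 = 56745, s_{10} = 172539, s_{11} = 522225.
(Characteristic roots are 3 and 2.)

522225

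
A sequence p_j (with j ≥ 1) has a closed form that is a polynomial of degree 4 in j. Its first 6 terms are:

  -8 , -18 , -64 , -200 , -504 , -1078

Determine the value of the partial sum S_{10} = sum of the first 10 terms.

1st diffs: -10, -46, -136, -304, -574.
2nd diffs: -36, -90, -168, -270.
3rd diffs: -54, -78, -102.
4th diffs: -24, -24 (constant).
Newton forward-difference form: p_j = -8 + (-10)·C(j-1,1) + (-36)·C(j-1,2) + (-54)·C(j-1,3) + (-24)·C(j-1,4).
Continuing: -2048, -3564, -5800, -8954.
Summing j = 1..10 (10 terms) gives -22238.

-22238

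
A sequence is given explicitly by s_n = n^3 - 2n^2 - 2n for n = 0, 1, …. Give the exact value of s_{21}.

8337

s_{21} = 1·21^3 - 2·21^2 - 2·21 = 8337.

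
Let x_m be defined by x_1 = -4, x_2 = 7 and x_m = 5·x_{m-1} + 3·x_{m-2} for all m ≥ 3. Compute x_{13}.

666292364

Applying the relation repeatedly:
x_3 = 23; x_4 = 136; x_5 = 749; …; x_{10} = 3915712; x_{11} = 21698453; x_{12} = 120239401; x_{13} = 666292364.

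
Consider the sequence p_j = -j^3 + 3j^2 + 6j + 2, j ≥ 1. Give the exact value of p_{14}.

-2070

p_{14} = -1·14^3 + 3·14^2 + 6·14 + 2 = -2070.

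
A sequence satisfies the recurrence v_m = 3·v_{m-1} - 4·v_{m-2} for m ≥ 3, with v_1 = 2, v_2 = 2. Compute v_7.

Compute successive terms:
v_3 = -2;  v_4 = -14;  v_5 = -34;  v_6 = -46;  v_7 = -2.

-2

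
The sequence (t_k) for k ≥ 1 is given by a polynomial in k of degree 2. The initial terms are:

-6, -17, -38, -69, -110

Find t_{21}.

1st diffs: -11, -21, -31, -41.
2nd diffs: -10, -10, -10 (constant).
Newton forward-difference form: t_k = -6 + (-11)·C(k-1,1) + (-10)·C(k-1,2).
At k = 21: k-1 = 20, so t_{21} = -6 - 220 - 1900 = -2126.

-2126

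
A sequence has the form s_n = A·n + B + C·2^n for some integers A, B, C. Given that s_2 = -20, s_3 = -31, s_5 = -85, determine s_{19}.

-1048639

At n = 2, 3, 5: 2A + B + 4C = -20; 3A + B + 8C = -31; 5A + B + 32C = -85.
Subtracting the first from the second: A + 4C = -11.
Subtracting the second from the third: 2A + 24C = -54.
Solving: C = -2, A = -3, then B = -6.
Therefore s_{19} = -57 + (-6) + (-2)·524288 = -1048639.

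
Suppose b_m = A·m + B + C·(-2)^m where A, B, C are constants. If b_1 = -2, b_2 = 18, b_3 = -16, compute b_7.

The three given values yield: A + B - 2C = -2; 2A + B + 4C = 18; 3A + B - 8C = -16.
Subtracting the first from the second: A + 6C = 20.
Subtracting the second from the third: A - 12C = -34.
Solving: C = 3, A = 2, then B = 2.
Therefore b_7 = 14 + 2 + 3·(-128) = -368.

-368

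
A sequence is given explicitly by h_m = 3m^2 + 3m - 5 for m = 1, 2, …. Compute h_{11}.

h_{11} = 3·11^2 + 3·11 - 5 = 391.

391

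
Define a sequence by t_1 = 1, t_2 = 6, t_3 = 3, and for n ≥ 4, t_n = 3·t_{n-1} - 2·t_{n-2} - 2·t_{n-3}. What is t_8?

Step forward from the initial values:
t_4 = -5;  t_5 = -33;  t_6 = -95;  t_7 = -209;  t_8 = -371.

-371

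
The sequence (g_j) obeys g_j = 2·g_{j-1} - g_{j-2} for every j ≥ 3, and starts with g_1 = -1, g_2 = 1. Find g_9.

Compute successive terms:
g_3 = 3  g_4 = 5  g_5 = 7  g_6 = 9  g_7 = 11  g_8 = 13  g_9 = 15.
(Characteristic roots are 1 and 1.)

15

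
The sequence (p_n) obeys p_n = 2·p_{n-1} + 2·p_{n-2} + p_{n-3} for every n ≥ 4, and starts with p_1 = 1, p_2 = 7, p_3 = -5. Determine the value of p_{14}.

82039

Applying the relation repeatedly:
p_4 = 5, p_5 = 7, p_6 = 19, …, p_{11} = 3615, p_{12} = 10235, p_{13} = 28977, p_{14} = 82039.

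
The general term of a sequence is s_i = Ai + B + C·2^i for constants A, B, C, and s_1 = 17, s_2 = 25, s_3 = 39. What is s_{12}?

12321

Write the equations: A + B + 2C = 17; 2A + B + 4C = 25; 3A + B + 8C = 39.
Subtracting the first from the second: A + 2C = 8.
Subtracting the second from the third: A + 4C = 14.
Solving: C = 3, A = 2, then B = 9.
So s_i = 2·i + 9 + 3·2^i; at i=12 this is 12321.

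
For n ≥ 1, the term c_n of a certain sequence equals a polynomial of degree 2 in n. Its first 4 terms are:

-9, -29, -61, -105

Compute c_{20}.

1st diffs: -20, -32, -44.
2nd diffs: -12, -12 (constant).
Newton forward-difference form: c_n = -9 + (-20)·C(n-1,1) + (-12)·C(n-1,2).
At n = 20: n-1 = 19, so c_{20} = -9 - 380 - 2052 = -2441.

-2441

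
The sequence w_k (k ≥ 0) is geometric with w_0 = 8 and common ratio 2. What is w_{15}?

262144

w_k = 8·2^(k-0).
w_{15} = 8·2^15 = 262144.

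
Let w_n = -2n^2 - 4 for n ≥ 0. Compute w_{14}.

w_{14} = -2·14^2 - 4 = -396.

-396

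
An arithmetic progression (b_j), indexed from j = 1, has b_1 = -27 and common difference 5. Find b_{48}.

208

b_j = -27 + (j - 1)·5.
b_{48} = -27 + 47·5 = 208.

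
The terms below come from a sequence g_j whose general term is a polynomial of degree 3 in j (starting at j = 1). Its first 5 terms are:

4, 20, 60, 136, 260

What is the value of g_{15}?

6780

1st diffs: 16, 40, 76, 124.
2nd diffs: 24, 36, 48.
3rd diffs: 12, 12 (constant).
So g_j = 2j^3 + 2j.
Evaluating at j = 15 gives g_{15} = 6780.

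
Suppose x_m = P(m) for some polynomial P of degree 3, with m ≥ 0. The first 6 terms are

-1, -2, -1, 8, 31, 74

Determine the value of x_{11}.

1088

1st diffs: -1, 1, 9, 23, 43.
2nd diffs: 2, 8, 14, 20.
3rd diffs: 6, 6, 6 (constant).
Newton forward-difference form: x_m = -1 + (-1)·C(m,1) + 2·C(m,2) + 6·C(m,3).
At m = 11: m = 11, so x_{11} = -1 - 11 + 110 + 990 = 1088.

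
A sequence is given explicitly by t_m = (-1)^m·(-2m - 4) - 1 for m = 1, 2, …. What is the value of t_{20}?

-45

(-1)^20 = 1; -2m - 4 at m=20 is -44; so t_{20} = -45.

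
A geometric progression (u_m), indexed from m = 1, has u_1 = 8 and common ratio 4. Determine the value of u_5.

2048

u_m = 8·4^(m-1).
u_5 = 8·4^4 = 2048.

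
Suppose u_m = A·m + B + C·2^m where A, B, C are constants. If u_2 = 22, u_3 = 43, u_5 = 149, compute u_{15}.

Plug in m = 2, 3, 5: 2A + B + 4C = 22; 3A + B + 8C = 43; 5A + B + 32C = 149.
Subtracting the first from the second: A + 4C = 21.
Subtracting the second from the third: 2A + 24C = 106.
Solving: C = 4, A = 5, then B = -4.
Hence u_{15} = 5·15 + (-4) + 4·32768 = 131143.

131143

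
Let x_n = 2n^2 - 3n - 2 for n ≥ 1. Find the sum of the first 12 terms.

Over n = 1..12: Σn = 78, Σn² = 650.
Total = (2)·650 + (-3)·78 + (-2)·12 = 1042.

1042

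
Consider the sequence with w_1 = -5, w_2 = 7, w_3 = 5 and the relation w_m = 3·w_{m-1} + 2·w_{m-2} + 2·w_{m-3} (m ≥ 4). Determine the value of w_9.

14617

Step forward from the initial values:
w_4 = 19;  w_5 = 81;  w_6 = 291;  w_7 = 1073;  w_8 = 3963;  w_9 = 14617.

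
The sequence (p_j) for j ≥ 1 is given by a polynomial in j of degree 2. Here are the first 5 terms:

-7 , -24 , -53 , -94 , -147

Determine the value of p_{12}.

-854

1st diffs: -17, -29, -41, -53.
2nd diffs: -12, -12, -12 (constant).
So p_j = -6j^2 + j - 2.
Evaluating at j = 12 gives p_{12} = -854.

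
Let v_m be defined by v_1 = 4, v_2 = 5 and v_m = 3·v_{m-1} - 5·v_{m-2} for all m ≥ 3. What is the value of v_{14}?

Compute successive terms:
v_3 = -5, v_4 = -40, v_5 = -95, …, v_{11} = -7655, v_{12} = -28165, v_{13} = -46220, v_{14} = 2165.

2165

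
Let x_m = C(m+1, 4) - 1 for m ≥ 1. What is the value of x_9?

209

C(10, 4) = 210, so x_9 = 209.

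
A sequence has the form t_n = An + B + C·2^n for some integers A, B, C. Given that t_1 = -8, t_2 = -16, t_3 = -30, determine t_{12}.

-12312

Plug in n = 1, 2, 3: A + B + 2C = -8; 2A + B + 4C = -16; 3A + B + 8C = -30.
Subtracting the first from the second: A + 2C = -8.
Subtracting the second from the third: A + 4C = -14.
Solving: C = -3, A = -2, then B = 0.
Therefore t_{12} = -24 + 0 + (-3)·4096 = -12312.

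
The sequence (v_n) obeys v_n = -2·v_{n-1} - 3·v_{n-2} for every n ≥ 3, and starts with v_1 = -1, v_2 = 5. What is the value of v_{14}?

725

Iterate the recurrence:
v_3 = -7; v_4 = -1; v_5 = 23; …; v_{11} = 329; v_{12} = -1249; v_{13} = 1511; v_{14} = 725.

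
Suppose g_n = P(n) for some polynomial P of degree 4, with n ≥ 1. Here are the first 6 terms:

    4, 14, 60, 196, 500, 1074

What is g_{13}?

1st diffs: 10, 46, 136, 304, 574.
2nd diffs: 36, 90, 168, 270.
3rd diffs: 54, 78, 102.
4th diffs: 24, 24 (constant).
Newton forward-difference form: g_n = 4 + 10·C(n-1,1) + 36·C(n-1,2) + 54·C(n-1,3) + 24·C(n-1,4).
At n = 13: n-1 = 12, so g_{13} = 4 + 120 + 2376 + 11880 + 11880 = 26260.

26260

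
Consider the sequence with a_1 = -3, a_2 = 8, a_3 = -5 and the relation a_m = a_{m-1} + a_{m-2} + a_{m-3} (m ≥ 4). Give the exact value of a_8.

Step forward from the initial values:
a_4 = 0; a_5 = 3; a_6 = -2; a_7 = 1; a_8 = 2.

2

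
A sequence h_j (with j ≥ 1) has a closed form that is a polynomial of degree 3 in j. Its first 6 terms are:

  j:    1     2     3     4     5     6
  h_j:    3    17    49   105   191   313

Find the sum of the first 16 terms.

1st diffs: 14, 32, 56, 86, 122.
2nd diffs: 18, 24, 30, 36.
3rd diffs: 6, 6, 6 (constant).
Newton forward-difference form: h_j = 3 + 14·C(j-1,1) + 18·C(j-1,2) + 6·C(j-1,3).
Continuing: …, 477, 689, 955, 1281, …, h_{16} = 4833.
Summing j = 1..16 (16 terms) gives 22728.

22728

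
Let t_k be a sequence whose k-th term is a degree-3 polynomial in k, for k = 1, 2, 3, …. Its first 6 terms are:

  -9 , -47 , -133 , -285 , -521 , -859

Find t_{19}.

-22725

1st diffs: -38, -86, -152, -236, -338.
2nd diffs: -48, -66, -84, -102.
3rd diffs: -18, -18, -18 (constant).
Newton forward-difference form: t_k = -9 + (-38)·C(k-1,1) + (-48)·C(k-1,2) + (-18)·C(k-1,3).
At k = 19: k-1 = 18, so t_{19} = -9 - 684 - 7344 - 14688 = -22725.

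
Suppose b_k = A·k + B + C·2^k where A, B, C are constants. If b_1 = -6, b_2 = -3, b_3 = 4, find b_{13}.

16362

The three given values yield: A + B + 2C = -6; 2A + B + 4C = -3; 3A + B + 8C = 4.
Subtracting the first from the second: A + 2C = 3.
Subtracting the second from the third: A + 4C = 7.
Solving: C = 2, A = -1, then B = -9.
So b_k = -1·k + (-9) + 2·2^k; at k=13 this is 16362.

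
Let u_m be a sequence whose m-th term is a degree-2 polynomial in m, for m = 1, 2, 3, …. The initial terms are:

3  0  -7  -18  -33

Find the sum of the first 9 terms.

-417

1st diffs: -3, -7, -11, -15.
2nd diffs: -4, -4, -4 (constant).
Newton forward-difference form: u_m = 3 + (-3)·C(m-1,1) + (-4)·C(m-1,2).
Continuing: -52, -75, -102, -133.
Summing m = 1..9 (9 terms) gives -417.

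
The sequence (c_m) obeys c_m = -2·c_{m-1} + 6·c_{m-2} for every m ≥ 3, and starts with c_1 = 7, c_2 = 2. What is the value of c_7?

c_3 = 38;  c_4 = -64;  c_5 = 356;  c_6 = -1096;  c_7 = 4328.

4328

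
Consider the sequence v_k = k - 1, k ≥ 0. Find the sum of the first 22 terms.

209

Over k = 0..21: Σk = 231.
Total = (1)·231 + (-1)·22 = 209.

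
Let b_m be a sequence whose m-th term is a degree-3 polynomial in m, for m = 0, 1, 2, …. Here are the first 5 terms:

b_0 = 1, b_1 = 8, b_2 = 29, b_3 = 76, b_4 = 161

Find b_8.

1121

1st diffs: 7, 21, 47, 85.
2nd diffs: 14, 26, 38.
3rd diffs: 12, 12 (constant).
Newton forward-difference form: b_m = 1 + 7·C(m,1) + 14·C(m,2) + 12·C(m,3).
At m = 8: m = 8, so b_8 = 1 + 56 + 392 + 672 = 1121.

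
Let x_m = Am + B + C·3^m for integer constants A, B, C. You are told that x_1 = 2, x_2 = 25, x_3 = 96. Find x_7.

8732

The three given values yield: A + B + 3C = 2; 2A + B + 9C = 25; 3A + B + 27C = 96.
Subtracting the first from the second: A + 6C = 23.
Subtracting the second from the third: A + 18C = 71.
Solving: C = 4, A = -1, then B = -9.
So x_m = -1·m + (-9) + 4·3^m; at m=7 this is 8732.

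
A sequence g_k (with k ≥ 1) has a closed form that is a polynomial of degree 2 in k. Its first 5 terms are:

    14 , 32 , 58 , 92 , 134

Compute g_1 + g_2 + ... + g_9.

1446

1st diffs: 18, 26, 34, 42.
2nd diffs: 8, 8, 8 (constant).
Newton forward-difference form: g_k = 14 + 18·C(k-1,1) + 8·C(k-1,2).
Continuing: 184, 242, 308, 382.
Summing k = 1..9 (9 terms) gives 1446.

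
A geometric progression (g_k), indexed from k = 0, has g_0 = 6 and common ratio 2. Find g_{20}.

6291456

g_k = 6·2^(k-0).
g_{20} = 6·2^20 = 6291456.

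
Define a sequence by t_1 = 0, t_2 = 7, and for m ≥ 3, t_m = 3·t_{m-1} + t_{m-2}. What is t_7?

2520

Compute successive terms:
t_3 = 21  t_4 = 70  t_5 = 231  t_6 = 763  t_7 = 2520.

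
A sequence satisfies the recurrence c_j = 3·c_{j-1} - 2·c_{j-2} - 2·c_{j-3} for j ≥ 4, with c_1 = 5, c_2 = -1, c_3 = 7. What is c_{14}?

-4399

c_4 = 13; c_5 = 27; c_6 = 41; …; c_{11} = -1525; c_{12} = -2919; c_{13} = -4429; c_{14} = -4399.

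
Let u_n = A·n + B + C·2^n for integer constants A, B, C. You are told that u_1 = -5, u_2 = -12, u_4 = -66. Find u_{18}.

The three given values yield: A + B + 2C = -5; 2A + B + 4C = -12; 4A + B + 16C = -66.
Subtracting the first from the second: A + 2C = -7.
Subtracting the second from the third: 2A + 12C = -54.
Solving: C = -5, A = 3, then B = 2.
Therefore u_{18} = 54 + 2 + (-5)·262144 = -1310664.

-1310664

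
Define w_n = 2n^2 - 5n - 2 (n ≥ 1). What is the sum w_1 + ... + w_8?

Over n = 1..8: Σn = 36, Σn² = 204.
Total = (2)·204 + (-5)·36 + (-2)·8 = 212.

212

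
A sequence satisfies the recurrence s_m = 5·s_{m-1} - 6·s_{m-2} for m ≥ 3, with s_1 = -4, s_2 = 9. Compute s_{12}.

Iterate the recurrence:
s_3 = 69;  s_4 = 291;  s_5 = 1041;  s_6 = 3459;  s_7 = 11049;  s_8 = 34491;  s_9 = 106161;  s_{10} = 323859;  s_{11} = 982329;  s_{12} = 2968491.
(Characteristic roots are 3 and 2.)

2968491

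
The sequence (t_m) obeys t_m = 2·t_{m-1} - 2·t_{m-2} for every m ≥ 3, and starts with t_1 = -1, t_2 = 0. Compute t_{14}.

Compute successive terms:
t_3 = 2, t_4 = 4, t_5 = 4, …, t_{11} = 32, t_{12} = 64, t_{13} = 64, t_{14} = 0.

0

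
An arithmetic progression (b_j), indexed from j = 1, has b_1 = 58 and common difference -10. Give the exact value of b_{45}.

-382

b_j = 58 + (j - 1)·(-10).
b_{45} = 58 + 44·(-10) = -382.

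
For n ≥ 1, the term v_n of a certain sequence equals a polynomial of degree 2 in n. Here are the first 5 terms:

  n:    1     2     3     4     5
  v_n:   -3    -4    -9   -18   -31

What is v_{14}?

-328

1st diffs: -1, -5, -9, -13.
2nd diffs: -4, -4, -4 (constant).
Newton forward-difference form: v_n = -3 + (-1)·C(n-1,1) + (-4)·C(n-1,2).
At n = 14: n-1 = 13, so v_{14} = -3 - 13 - 312 = -328.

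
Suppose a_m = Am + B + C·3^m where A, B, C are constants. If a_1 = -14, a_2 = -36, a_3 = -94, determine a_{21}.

Plug in m = 1, 2, 3: A + B + 3C = -14; 2A + B + 9C = -36; 3A + B + 27C = -94.
Subtracting the first from the second: A + 6C = -22.
Subtracting the second from the third: A + 18C = -58.
Solving: C = -3, A = -4, then B = -1.
So a_m = -4·m + (-1) + (-3)·3^m; at m=21 this is -31381059694.

-31381059694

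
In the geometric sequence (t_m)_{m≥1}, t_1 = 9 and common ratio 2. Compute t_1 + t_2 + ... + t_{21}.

t_m = 9·2^(m-1).
S = 9·(2^21 - 1)/(2 - 1) = 9·(2097152 - 1)/(1) = 18874359.

18874359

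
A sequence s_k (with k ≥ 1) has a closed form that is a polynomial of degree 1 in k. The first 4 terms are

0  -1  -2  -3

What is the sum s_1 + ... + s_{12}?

1st diffs: -1, -1, -1 (constant).
So s_k = -k + 1.
Continuing: …, -4, -5, -6, -7, …, s_{12} = -11.
Summing k = 1..12 (12 terms) gives -66.

-66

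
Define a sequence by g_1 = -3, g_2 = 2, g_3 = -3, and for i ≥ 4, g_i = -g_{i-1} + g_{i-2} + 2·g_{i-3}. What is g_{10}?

Step forward from the initial values:
g_4 = -1, g_5 = 2, g_6 = -9, g_7 = 9, g_8 = -14, g_9 = 5, g_{10} = -1.

-1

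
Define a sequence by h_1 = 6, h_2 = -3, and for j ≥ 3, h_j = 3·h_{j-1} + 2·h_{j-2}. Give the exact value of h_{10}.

8259

Iterate the recurrence:
h_3 = 3;  h_4 = 3;  h_5 = 15;  h_6 = 51;  h_7 = 183;  h_8 = 651;  h_9 = 2319;  h_{10} = 8259.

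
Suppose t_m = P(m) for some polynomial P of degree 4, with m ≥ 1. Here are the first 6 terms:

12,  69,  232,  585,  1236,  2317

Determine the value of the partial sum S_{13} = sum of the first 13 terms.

125866

1st diffs: 57, 163, 353, 651, 1081.
2nd diffs: 106, 190, 298, 430.
3rd diffs: 84, 108, 132.
4th diffs: 24, 24 (constant).
Newton forward-difference form: t_m = 12 + 57·C(m-1,1) + 106·C(m-1,2) + 84·C(m-1,3) + 24·C(m-1,4).
Continuing: …, 3984, 6417, 9820, 14421, …, t_{13} = 38052.
Summing m = 1..13 (13 terms) gives 125866.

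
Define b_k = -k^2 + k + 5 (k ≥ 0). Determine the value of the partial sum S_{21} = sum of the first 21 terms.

-2555

Over k = 0..20: Σk = 210, Σk² = 2870.
Total = (-1)·2870 + (1)·210 + (5)·21 = -2555.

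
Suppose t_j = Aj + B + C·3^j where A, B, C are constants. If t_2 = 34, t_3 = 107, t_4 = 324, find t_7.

8751

Write the equations: 2A + B + 9C = 34; 3A + B + 27C = 107; 4A + B + 81C = 324.
Subtracting the first from the second: A + 18C = 73.
Subtracting the second from the third: A + 54C = 217.
Solving: C = 4, A = 1, then B = -4.
Therefore t_7 = 7 + (-4) + 4·2187 = 8751.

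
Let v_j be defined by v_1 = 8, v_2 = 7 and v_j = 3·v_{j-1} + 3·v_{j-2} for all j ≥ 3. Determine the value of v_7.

8640

Compute successive terms:
v_3 = 45;  v_4 = 156;  v_5 = 603;  v_6 = 2277;  v_7 = 8640.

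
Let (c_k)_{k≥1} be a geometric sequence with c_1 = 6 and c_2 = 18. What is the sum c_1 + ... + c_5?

726

Common ratio r = 3.
c_k = 6·3^(k-1).
S = 6·(3^5 - 1)/(3 - 1) = 6·(243 - 1)/(2) = 726.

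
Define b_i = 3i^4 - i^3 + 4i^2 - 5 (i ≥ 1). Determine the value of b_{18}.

b_{18} = 3·18^4 - 1·18^3 + 4·18^2 - 5 = 310387.

310387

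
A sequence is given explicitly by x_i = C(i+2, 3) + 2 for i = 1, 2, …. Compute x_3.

C(5, 3) = 10, so x_3 = 12.

12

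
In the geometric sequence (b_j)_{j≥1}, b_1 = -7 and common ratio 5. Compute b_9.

-2734375

b_j = (-7)·5^(j-1).
b_9 = (-7)·5^8 = -2734375.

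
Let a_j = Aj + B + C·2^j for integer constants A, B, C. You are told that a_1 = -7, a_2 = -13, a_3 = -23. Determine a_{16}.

Plug in j = 1, 2, 3: A + B + 2C = -7; 2A + B + 4C = -13; 3A + B + 8C = -23.
Subtracting the first from the second: A + 2C = -6.
Subtracting the second from the third: A + 4C = -10.
Solving: C = -2, A = -2, then B = -1.
Hence a_{16} = -2·16 + (-1) + (-2)·65536 = -131105.

-131105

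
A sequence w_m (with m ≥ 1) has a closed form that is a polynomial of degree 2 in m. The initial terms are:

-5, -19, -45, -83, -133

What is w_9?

1st diffs: -14, -26, -38, -50.
2nd diffs: -12, -12, -12 (constant).
Newton forward-difference form: w_m = -5 + (-14)·C(m-1,1) + (-12)·C(m-1,2).
At m = 9: m-1 = 8, so w_9 = -5 - 112 - 336 = -453.

-453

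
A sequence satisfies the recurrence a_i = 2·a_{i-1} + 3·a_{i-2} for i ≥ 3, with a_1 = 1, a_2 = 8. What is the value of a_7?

1639

Step forward from the initial values:
a_3 = 19  a_4 = 62  a_5 = 181  a_6 = 548  a_7 = 1639.
(Characteristic roots are 3 and -1.)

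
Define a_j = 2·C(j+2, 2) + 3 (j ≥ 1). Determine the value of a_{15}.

275

C(17, 2) = 136, so a_{15} = 275.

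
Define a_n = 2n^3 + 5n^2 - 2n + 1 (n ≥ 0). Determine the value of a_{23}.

26934

a_{23} = 2·23^3 + 5·23^2 - 2·23 + 1 = 26934.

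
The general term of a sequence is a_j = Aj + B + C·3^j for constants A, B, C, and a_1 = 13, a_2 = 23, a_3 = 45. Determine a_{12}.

531495

The three given values yield: A + B + 3C = 13; 2A + B + 9C = 23; 3A + B + 27C = 45.
Subtracting the first from the second: A + 6C = 10.
Subtracting the second from the third: A + 18C = 22.
Solving: C = 1, A = 4, then B = 6.
So a_j = 4·j + 6 + 1·3^j; at j=12 this is 531495.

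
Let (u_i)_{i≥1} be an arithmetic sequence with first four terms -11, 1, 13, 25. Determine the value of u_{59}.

Common difference d = 12.
u_i = -11 + (i - 1)·12.
u_{59} = -11 + 58·12 = 685.

685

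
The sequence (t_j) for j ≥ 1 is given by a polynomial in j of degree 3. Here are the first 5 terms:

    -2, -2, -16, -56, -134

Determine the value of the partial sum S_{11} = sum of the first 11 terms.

-6292

1st diffs: 0, -14, -40, -78.
2nd diffs: -14, -26, -38.
3rd diffs: -12, -12 (constant).
So t_j = -2j^3 + 5j^2 - j - 4.
Continuing: …, -262, -452, -716, -1066, …, t_{11} = -2072.
Summing j = 1..11 (11 terms) gives -6292.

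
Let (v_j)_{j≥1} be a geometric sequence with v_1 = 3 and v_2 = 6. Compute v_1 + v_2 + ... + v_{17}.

393213

Common ratio r = 2.
v_j = 3·2^(j-1).
S = 3·(2^17 - 1)/(2 - 1) = 3·(131072 - 1)/(1) = 393213.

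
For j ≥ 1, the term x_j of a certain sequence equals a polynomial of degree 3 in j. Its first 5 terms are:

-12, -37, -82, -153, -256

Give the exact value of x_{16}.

-5217

1st diffs: -25, -45, -71, -103.
2nd diffs: -20, -26, -32.
3rd diffs: -6, -6 (constant).
So x_j = -j^3 - 4j^2 - 6j - 1.
Evaluating at j = 16 gives x_{16} = -5217.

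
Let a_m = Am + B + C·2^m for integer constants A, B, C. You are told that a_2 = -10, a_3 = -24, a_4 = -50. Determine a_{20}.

Write the equations: 2A + B + 4C = -10; 3A + B + 8C = -24; 4A + B + 16C = -50.
Subtracting the first from the second: A + 4C = -14.
Subtracting the second from the third: A + 8C = -26.
Solving: C = -3, A = -2, then B = 6.
Hence a_{20} = -2·20 + 6 + (-3)·1048576 = -3145762.

-3145762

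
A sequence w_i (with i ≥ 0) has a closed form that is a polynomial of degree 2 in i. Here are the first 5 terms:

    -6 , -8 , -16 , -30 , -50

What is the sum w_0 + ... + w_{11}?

-1524

1st diffs: -2, -8, -14, -20.
2nd diffs: -6, -6, -6 (constant).
Newton forward-difference form: w_i = -6 + (-2)·C(i,1) + (-6)·C(i,2).
Continuing: …, -76, -108, -146, -190, …, w_{11} = -358.
Summing i = 0..11 (12 terms) gives -1524.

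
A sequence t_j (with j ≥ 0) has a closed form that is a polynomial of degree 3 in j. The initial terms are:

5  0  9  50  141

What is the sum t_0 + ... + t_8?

3309

1st diffs: -5, 9, 41, 91.
2nd diffs: 14, 32, 50.
3rd diffs: 18, 18 (constant).
So t_j = 3j^3 - 2j^2 - 6j + 5.
Continuing: 300, 545, 894, 1365.
Summing j = 0..8 (9 terms) gives 3309.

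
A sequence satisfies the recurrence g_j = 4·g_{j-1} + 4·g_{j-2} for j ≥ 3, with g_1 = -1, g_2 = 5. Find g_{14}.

571740160

Step forward from the initial values:
g_3 = 16  g_4 = 84  g_5 = 400  …  g_{11} = 5079040  g_{12} = 24523776  g_{13} = 118411264  g_{14} = 571740160.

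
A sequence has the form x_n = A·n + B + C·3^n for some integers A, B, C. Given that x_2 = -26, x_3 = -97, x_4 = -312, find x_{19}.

Write the equations: 2A + B + 9C = -26; 3A + B + 27C = -97; 4A + B + 81C = -312.
Subtracting the first from the second: A + 18C = -71.
Subtracting the second from the third: A + 54C = -215.
Solving: C = -4, A = 1, then B = 8.
Therefore x_{19} = 19 + 8 + (-4)·1162261467 = -4649045841.

-4649045841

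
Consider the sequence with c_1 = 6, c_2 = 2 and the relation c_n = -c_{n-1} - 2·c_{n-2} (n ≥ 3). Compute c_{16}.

c_3 = -14; c_4 = 10; c_5 = 18; …; c_{13} = -366; c_{14} = 538; c_{15} = 194; c_{16} = -1270.

-1270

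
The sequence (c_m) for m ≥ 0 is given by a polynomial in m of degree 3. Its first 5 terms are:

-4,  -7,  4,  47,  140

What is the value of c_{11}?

3703

1st diffs: -3, 11, 43, 93.
2nd diffs: 14, 32, 50.
3rd diffs: 18, 18 (constant).
Newton forward-difference form: c_m = -4 + (-3)·C(m,1) + 14·C(m,2) + 18·C(m,3).
At m = 11: m = 11, so c_{11} = -4 - 33 + 770 + 2970 = 3703.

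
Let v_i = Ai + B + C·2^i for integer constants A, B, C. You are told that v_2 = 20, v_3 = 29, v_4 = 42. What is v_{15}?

At i = 2, 3, 4: 2A + B + 4C = 20; 3A + B + 8C = 29; 4A + B + 16C = 42.
Subtracting the first from the second: A + 4C = 9.
Subtracting the second from the third: A + 8C = 13.
Solving: C = 1, A = 5, then B = 6.
Therefore v_{15} = 75 + 6 + 1·32768 = 32849.

32849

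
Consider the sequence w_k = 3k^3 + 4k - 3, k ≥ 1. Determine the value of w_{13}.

6640

w_{13} = 3·13^3 + 4·13 - 3 = 6640.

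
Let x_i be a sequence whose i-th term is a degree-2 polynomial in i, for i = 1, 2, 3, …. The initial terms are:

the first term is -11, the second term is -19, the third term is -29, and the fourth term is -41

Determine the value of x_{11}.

-181

1st diffs: -8, -10, -12.
2nd diffs: -2, -2 (constant).
Newton forward-difference form: x_i = -11 + (-8)·C(i-1,1) + (-2)·C(i-1,2).
At i = 11: i-1 = 10, so x_{11} = -11 - 80 - 90 = -181.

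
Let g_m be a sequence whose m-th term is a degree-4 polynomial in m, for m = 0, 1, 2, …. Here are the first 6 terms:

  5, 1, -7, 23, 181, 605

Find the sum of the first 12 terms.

1st diffs: -4, -8, 30, 158, 424.
2nd diffs: -4, 38, 128, 266.
3rd diffs: 42, 90, 138.
4th diffs: 48, 48 (constant).
So g_m = 2m^4 - 5m^3 - m^2 + 5.
Continuing: …, 1481, 3043, 5573, 9401, …, g_{11} = 22511.
Summing m = 0..11 (12 terms) gives 57722.

57722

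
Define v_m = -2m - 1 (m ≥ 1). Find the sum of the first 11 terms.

-143

Over m = 1..11: Σm = 66.
Total = (-2)·66 + (-1)·11 = -143.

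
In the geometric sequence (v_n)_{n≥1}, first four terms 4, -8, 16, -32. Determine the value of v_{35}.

68719476736

Common ratio r = -2.
v_n = 4·(-2)^(n-1).
v_{35} = 4·(-2)^34 = 68719476736.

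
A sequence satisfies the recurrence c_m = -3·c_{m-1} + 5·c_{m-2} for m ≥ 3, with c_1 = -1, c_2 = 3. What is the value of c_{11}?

-1306469

Iterate the recurrence:
c_3 = -14, c_4 = 57, c_5 = -241, c_6 = 1008, c_7 = -4229, c_8 = 17727, c_9 = -74326, c_{10} = 311613, c_{11} = -1306469.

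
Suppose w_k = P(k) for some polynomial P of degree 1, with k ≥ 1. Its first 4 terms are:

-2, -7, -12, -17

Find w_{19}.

-92

1st diffs: -5, -5, -5 (constant).
So w_k = -5k + 3.
Evaluating at k = 19 gives w_{19} = -92.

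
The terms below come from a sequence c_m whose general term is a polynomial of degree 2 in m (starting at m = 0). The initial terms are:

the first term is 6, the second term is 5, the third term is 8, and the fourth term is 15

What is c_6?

1st diffs: -1, 3, 7.
2nd diffs: 4, 4 (constant).
Newton forward-difference form: c_m = 6 + (-1)·C(m,1) + 4·C(m,2).
At m = 6: m = 6, so c_6 = 6 - 6 + 60 = 60.

60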